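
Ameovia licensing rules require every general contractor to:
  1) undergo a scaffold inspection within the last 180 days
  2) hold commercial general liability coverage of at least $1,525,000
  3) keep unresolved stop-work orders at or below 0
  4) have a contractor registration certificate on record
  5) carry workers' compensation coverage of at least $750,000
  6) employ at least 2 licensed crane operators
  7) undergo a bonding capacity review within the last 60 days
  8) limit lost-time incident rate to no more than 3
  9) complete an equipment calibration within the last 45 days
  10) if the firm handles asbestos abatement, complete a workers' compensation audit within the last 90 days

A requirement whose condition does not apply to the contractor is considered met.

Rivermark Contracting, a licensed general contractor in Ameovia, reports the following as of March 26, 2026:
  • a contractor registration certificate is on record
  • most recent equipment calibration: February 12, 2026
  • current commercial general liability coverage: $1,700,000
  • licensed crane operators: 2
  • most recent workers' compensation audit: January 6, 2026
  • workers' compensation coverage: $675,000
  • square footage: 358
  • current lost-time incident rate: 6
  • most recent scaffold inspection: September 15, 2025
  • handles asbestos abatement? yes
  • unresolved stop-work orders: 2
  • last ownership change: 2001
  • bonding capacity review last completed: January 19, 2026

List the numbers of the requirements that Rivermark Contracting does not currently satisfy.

1, 3, 5, 7, 8

1. scaffold inspection 192 days ago vs limit 180 → not met
2. commercial general liability coverage $1,700,000 ≥ $1,525,000 → met
3. unresolved stop-work orders 2 > 0 → not met
4. contractor registration certificate present → met
5. workers' compensation coverage $675,000 < $750,000 → not met
6. licensed crane operators 2 ≥ 2 → met
7. bonding capacity review 66 days ago vs limit 60 → not met
8. lost-time incident rate 6 > 3 → not met
9. equipment calibration 42 days ago vs limit 45 → met
10. condition 'handles asbestos abatement' holds; workers' compensation audit 79 days ago vs limit 90 → met
Not met: 1, 3, 5, 7, 8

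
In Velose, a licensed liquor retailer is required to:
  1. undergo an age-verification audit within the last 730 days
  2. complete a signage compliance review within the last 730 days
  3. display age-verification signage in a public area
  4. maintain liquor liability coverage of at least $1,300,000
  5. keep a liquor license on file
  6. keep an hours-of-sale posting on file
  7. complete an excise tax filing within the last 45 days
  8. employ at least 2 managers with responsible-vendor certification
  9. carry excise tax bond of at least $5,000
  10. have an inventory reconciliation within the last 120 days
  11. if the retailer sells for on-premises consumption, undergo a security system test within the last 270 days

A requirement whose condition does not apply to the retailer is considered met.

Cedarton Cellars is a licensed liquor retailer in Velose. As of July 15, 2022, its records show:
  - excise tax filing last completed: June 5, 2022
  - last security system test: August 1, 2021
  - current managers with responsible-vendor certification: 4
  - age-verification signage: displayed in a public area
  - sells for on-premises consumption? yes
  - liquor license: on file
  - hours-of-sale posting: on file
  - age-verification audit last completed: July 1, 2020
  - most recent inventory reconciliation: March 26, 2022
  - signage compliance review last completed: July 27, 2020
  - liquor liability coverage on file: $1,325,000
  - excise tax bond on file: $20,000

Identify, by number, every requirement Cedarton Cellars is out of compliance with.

1. age-verification audit 744 days ago vs limit 730 → not met
2. signage compliance review 718 days ago vs limit 730 → met
3. age-verification signage present → met
4. liquor liability coverage $1,325,000 ≥ $1,300,000 → met
5. liquor license present → met
6. hours-of-sale posting present → met
7. excise tax filing 40 days ago vs limit 45 → met
8. managers with responsible-vendor certification 4 ≥ 2 → met
9. excise tax bond $20,000 ≥ $5,000 → met
10. inventory reconciliation 111 days ago vs limit 120 → met
11. condition 'sells for on-premises consumption' holds; security system test 348 days ago vs limit 270 → not met
Not met: 1, 11

1, 11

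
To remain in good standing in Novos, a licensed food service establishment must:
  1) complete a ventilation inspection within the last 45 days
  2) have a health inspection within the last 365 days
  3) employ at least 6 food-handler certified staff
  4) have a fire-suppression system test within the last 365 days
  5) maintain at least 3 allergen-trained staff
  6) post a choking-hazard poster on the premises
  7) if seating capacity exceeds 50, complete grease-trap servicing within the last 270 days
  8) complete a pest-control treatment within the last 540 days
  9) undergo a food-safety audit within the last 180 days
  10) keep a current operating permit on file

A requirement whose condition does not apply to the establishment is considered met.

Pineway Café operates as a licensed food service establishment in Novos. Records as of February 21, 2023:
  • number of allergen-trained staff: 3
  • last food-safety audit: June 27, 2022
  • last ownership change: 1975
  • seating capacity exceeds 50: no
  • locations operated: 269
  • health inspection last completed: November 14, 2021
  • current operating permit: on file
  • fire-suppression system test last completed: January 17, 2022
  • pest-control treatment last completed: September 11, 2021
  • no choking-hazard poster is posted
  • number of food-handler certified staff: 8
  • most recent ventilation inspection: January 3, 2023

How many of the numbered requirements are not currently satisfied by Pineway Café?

1. ventilation inspection 49 days ago vs limit 45 → not met
2. health inspection 464 days ago vs limit 365 → not met
3. food-handler certified staff 8 ≥ 6 → met
4. fire-suppression system test 400 days ago vs limit 365 → not met
5. allergen-trained staff 3 ≥ 3 → met
6. choking-hazard poster absent → not met
7. condition 'seating capacity exceeds 50' does not hold → requirement n/a → met
8. pest-control treatment 528 days ago vs limit 540 → met
9. food-safety audit 239 days ago vs limit 180 → not met
10. current operating permit present → met
Not met: 5 of 10

5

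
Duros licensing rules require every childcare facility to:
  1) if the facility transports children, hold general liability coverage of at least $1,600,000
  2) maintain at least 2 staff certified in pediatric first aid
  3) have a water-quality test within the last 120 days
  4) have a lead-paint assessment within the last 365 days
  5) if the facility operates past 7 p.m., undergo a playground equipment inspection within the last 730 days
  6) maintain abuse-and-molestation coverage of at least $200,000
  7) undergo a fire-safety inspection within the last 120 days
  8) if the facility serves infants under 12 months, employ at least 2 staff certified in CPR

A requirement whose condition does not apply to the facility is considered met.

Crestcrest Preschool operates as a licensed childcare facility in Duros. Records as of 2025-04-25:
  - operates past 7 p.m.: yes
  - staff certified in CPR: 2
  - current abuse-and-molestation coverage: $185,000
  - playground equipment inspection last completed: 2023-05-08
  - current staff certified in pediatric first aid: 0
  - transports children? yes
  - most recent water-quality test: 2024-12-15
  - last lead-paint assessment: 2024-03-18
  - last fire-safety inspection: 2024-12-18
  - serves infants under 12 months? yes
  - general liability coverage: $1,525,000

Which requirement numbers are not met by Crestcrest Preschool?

1. condition 'transports children' holds; general liability coverage $1,525,000 < $1,600,000 → not met
2. staff certified in pediatric first aid 0 < 2 → not met
3. water-quality test 131 days ago vs limit 120 → not met
4. lead-paint assessment 403 days ago vs limit 365 → not met
5. condition 'operates past 7 p.m.' holds; playground equipment inspection 718 days ago vs limit 730 → met
6. abuse-and-molestation coverage $185,000 < $200,000 → not met
7. fire-safety inspection 128 days ago vs limit 120 → not met
8. condition 'serves infants under 12 months' holds; staff certified in CPR 2 ≥ 2 → met
Not met: 1, 2, 3, 4, 6, 7

1, 2, 3, 4, 6, 7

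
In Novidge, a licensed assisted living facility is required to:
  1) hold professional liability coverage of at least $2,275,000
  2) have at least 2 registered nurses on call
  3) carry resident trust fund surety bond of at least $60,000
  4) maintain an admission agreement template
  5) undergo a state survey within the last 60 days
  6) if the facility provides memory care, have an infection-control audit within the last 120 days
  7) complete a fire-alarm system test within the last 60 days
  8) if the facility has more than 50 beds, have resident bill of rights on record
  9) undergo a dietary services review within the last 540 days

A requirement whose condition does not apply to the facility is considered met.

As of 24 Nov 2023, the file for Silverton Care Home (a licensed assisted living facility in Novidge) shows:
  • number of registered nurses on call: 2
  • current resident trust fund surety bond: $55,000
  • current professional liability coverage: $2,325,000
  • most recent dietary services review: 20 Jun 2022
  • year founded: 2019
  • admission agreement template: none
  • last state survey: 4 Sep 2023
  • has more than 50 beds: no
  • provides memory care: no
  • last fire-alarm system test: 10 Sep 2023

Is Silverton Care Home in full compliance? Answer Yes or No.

1. professional liability coverage $2,325,000 ≥ $2,275,000 → met
2. registered nurses on call 2 ≥ 2 → met
3. resident trust fund surety bond $55,000 < $60,000 → not met
4. admission agreement template absent → not met
5. state survey 81 days ago vs limit 60 → not met
6. condition 'provides memory care' does not hold → requirement n/a → met
7. fire-alarm system test 75 days ago vs limit 60 → not met
8. condition 'has more than 50 beds' does not hold → requirement n/a → met
9. dietary services review 522 days ago vs limit 540 → met
Not met: 3, 4, 5, 7

No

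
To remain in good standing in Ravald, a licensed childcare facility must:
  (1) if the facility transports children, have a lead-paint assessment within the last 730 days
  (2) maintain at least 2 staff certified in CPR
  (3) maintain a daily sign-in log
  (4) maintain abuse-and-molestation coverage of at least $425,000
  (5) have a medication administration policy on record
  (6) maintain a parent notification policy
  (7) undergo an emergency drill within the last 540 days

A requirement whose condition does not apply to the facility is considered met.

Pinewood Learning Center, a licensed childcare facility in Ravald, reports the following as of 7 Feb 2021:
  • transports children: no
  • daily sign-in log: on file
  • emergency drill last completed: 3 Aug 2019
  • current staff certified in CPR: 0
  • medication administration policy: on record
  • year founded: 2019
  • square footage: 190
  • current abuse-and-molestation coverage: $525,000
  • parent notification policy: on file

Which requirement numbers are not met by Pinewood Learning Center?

1. condition 'transports children' does not hold → requirement n/a → met
2. staff certified in CPR 0 < 2 → not met
3. daily sign-in log present → met
4. abuse-and-molestation coverage $525,000 ≥ $425,000 → met
5. medication administration policy present → met
6. parent notification policy present → met
7. emergency drill 554 days ago vs limit 540 → not met
Not met: 2, 7

2, 7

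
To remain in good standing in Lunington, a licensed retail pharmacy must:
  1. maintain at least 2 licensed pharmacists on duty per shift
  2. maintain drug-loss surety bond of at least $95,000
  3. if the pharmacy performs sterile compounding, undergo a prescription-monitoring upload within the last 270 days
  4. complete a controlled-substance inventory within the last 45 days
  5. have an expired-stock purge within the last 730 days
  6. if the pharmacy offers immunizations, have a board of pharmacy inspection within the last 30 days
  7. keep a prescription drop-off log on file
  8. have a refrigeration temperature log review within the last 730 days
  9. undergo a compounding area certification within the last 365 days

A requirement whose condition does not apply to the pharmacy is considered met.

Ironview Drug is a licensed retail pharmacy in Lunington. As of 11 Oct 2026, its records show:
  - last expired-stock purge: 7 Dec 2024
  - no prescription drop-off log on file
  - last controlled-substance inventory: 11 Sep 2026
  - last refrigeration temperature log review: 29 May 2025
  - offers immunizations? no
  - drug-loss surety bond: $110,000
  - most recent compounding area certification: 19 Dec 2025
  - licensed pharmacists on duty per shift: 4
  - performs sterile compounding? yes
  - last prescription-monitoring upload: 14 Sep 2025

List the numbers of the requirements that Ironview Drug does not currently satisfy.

1. licensed pharmacists on duty per shift 4 ≥ 2 → met
2. drug-loss surety bond $110,000 ≥ $95,000 → met
3. condition 'performs sterile compounding' holds; prescription-monitoring upload 392 days ago vs limit 270 → not met
4. controlled-substance inventory 30 days ago vs limit 45 → met
5. expired-stock purge 673 days ago vs limit 730 → met
6. condition 'offers immunizations' does not hold → requirement n/a → met
7. prescription drop-off log absent → not met
8. refrigeration temperature log review 500 days ago vs limit 730 → met
9. compounding area certification 296 days ago vs limit 365 → met
Not met: 3, 7

3, 7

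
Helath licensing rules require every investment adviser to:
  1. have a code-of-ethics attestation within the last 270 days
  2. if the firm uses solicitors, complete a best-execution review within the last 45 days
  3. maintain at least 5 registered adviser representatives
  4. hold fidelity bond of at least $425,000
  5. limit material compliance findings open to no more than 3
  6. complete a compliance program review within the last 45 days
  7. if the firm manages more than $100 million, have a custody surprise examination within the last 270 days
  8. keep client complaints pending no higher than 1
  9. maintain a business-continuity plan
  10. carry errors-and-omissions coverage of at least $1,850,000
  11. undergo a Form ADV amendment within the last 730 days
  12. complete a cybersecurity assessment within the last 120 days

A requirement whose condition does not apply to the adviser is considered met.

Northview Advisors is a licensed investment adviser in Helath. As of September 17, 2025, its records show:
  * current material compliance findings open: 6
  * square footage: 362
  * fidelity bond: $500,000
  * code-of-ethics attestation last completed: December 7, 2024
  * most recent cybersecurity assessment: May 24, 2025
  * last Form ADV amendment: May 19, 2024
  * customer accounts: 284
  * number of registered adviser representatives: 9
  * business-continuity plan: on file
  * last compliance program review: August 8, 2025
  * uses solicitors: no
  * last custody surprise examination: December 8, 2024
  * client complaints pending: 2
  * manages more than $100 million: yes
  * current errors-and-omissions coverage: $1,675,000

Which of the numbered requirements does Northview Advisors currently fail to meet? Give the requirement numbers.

1, 5, 7, 8, 10

1. code-of-ethics attestation 284 days ago vs limit 270 → not met
2. condition 'uses solicitors' does not hold → requirement n/a → met
3. registered adviser representatives 9 ≥ 5 → met
4. fidelity bond $500,000 ≥ $425,000 → met
5. material compliance findings open 6 > 3 → not met
6. compliance program review 40 days ago vs limit 45 → met
7. condition 'manages more than $100 million' holds; custody surprise examination 283 days ago vs limit 270 → not met
8. client complaints pending 2 > 1 → not met
9. business-continuity plan present → met
10. errors-and-omissions coverage $1,675,000 < $1,850,000 → not met
11. Form ADV amendment 486 days ago vs limit 730 → met
12. cybersecurity assessment 116 days ago vs limit 120 → met
Not met: 1, 5, 7, 8, 10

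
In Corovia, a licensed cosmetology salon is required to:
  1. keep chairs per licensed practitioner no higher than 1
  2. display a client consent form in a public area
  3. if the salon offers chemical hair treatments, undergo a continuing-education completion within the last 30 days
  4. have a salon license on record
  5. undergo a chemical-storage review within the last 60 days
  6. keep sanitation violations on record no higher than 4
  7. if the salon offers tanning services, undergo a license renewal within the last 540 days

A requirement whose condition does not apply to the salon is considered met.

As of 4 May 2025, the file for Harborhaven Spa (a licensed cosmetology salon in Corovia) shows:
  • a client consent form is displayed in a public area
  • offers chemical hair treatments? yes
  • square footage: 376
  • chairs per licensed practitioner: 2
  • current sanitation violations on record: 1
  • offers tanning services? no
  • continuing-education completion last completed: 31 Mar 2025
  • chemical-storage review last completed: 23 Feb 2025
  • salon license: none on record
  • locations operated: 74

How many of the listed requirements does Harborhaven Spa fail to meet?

1. chairs per licensed practitioner 2 > 1 → not met
2. client consent form present → met
3. condition 'offers chemical hair treatments' holds; continuing-education completion 34 days ago vs limit 30 → not met
4. salon license absent → not met
5. chemical-storage review 70 days ago vs limit 60 → not met
6. sanitation violations on record 1 ≤ 4 → met
7. condition 'offers tanning services' does not hold → requirement n/a → met
Not met: 4 of 7

4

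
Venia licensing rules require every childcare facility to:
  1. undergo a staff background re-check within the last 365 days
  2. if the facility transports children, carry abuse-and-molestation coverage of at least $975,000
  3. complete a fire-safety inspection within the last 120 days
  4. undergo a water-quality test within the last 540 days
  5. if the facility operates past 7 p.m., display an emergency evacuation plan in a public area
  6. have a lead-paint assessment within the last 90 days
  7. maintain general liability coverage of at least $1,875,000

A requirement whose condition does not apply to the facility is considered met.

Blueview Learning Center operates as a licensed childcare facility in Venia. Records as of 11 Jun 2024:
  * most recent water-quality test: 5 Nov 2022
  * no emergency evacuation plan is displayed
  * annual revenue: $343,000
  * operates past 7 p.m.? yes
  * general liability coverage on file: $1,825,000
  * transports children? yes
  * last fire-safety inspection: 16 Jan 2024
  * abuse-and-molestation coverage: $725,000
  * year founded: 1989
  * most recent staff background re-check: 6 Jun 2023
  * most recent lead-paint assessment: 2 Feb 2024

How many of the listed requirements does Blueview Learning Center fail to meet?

7

1. staff background re-check 371 days ago vs limit 365 → not met
2. condition 'transports children' holds; abuse-and-molestation coverage $725,000 < $975,000 → not met
3. fire-safety inspection 147 days ago vs limit 120 → not met
4. water-quality test 584 days ago vs limit 540 → not met
5. condition 'operates past 7 p.m.' holds; emergency evacuation plan absent → not met
6. lead-paint assessment 130 days ago vs limit 90 → not met
7. general liability coverage $1,825,000 < $1,875,000 → not met
Not met: 7 of 7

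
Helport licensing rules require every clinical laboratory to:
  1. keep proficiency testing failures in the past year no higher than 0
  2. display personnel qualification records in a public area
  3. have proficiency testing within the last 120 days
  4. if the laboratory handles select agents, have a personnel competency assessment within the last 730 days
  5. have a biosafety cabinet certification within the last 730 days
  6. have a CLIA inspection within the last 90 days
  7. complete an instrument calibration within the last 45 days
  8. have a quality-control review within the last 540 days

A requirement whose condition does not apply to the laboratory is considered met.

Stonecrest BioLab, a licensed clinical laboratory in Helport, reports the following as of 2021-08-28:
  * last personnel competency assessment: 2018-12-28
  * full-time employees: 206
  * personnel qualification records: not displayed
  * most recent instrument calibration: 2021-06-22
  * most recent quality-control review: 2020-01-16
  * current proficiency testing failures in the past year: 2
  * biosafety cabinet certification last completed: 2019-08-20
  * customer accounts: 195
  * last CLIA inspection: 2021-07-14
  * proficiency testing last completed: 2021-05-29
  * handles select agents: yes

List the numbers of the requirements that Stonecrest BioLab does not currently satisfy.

1, 2, 4, 5, 7, 8

1. proficiency testing failures in the past year 2 > 0 → not met
2. personnel qualification records absent → not met
3. proficiency testing 91 days ago vs limit 120 → met
4. condition 'handles select agents' holds; personnel competency assessment 974 days ago vs limit 730 → not met
5. biosafety cabinet certification 739 days ago vs limit 730 → not met
6. CLIA inspection 45 days ago vs limit 90 → met
7. instrument calibration 67 days ago vs limit 45 → not met
8. quality-control review 590 days ago vs limit 540 → not met
Not met: 1, 2, 4, 5, 7, 8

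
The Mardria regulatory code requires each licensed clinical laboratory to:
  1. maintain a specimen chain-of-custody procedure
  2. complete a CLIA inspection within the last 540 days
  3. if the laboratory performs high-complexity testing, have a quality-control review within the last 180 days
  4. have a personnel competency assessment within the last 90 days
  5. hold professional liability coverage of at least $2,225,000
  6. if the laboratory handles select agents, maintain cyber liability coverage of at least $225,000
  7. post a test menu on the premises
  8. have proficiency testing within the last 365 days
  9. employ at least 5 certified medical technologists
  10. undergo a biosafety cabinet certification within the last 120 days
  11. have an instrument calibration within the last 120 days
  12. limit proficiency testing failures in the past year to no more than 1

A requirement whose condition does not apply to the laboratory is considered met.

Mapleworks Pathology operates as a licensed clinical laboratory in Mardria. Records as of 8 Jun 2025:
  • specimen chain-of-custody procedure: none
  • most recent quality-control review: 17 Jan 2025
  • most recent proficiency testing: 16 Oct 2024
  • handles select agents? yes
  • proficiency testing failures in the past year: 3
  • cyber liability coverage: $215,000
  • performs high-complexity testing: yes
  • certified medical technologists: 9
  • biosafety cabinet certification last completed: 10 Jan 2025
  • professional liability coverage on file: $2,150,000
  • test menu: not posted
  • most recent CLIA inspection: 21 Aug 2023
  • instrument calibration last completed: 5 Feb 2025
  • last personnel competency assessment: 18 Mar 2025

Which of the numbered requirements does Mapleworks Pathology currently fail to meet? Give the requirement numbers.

1, 2, 5, 6, 7, 10, 11, 12

1. specimen chain-of-custody procedure absent → not met
2. CLIA inspection 657 days ago vs limit 540 → not met
3. condition 'performs high-complexity testing' holds; quality-control review 142 days ago vs limit 180 → met
4. personnel competency assessment 82 days ago vs limit 90 → met
5. professional liability coverage $2,150,000 < $2,225,000 → not met
6. condition 'handles select agents' holds; cyber liability coverage $215,000 < $225,000 → not met
7. test menu absent → not met
8. proficiency testing 235 days ago vs limit 365 → met
9. certified medical technologists 9 ≥ 5 → met
10. biosafety cabinet certification 149 days ago vs limit 120 → not met
11. instrument calibration 123 days ago vs limit 120 → not met
12. proficiency testing failures in the past year 3 > 1 → not met
Not met: 1, 2, 5, 6, 7, 10, 11, 12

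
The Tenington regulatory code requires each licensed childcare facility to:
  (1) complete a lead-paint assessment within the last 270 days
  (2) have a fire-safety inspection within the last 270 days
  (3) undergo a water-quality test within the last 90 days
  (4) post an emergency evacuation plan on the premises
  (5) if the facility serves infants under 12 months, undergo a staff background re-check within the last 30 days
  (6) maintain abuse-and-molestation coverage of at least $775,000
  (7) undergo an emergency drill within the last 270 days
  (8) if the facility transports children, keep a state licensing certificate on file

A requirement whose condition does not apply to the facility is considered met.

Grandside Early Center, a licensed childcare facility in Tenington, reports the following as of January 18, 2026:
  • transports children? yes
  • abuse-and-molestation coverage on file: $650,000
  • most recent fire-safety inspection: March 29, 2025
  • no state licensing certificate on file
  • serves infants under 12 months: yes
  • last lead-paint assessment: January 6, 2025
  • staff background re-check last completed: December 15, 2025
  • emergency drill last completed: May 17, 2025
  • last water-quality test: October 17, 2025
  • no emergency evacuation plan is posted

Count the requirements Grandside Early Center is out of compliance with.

1. lead-paint assessment 377 days ago vs limit 270 → not met
2. fire-safety inspection 295 days ago vs limit 270 → not met
3. water-quality test 93 days ago vs limit 90 → not met
4. emergency evacuation plan absent → not met
5. condition 'serves infants under 12 months' holds; staff background re-check 34 days ago vs limit 30 → not met
6. abuse-and-molestation coverage $650,000 < $775,000 → not met
7. emergency drill 246 days ago vs limit 270 → met
8. condition 'transports children' holds; state licensing certificate absent → not met
Not met: 7 of 8

7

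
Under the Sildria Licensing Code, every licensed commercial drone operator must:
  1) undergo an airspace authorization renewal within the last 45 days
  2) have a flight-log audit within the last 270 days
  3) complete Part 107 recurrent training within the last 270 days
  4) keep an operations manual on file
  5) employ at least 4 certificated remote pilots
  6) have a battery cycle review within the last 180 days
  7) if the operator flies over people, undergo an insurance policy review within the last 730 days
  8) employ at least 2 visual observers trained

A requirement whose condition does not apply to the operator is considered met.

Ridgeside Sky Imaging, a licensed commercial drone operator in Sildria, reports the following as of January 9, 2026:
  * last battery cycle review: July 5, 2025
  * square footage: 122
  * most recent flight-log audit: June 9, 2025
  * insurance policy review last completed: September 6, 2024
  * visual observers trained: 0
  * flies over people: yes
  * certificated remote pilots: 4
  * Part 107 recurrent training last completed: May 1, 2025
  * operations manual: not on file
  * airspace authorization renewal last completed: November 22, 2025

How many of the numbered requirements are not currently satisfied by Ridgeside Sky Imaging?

4

1. airspace authorization renewal 48 days ago vs limit 45 → not met
2. flight-log audit 214 days ago vs limit 270 → met
3. Part 107 recurrent training 253 days ago vs limit 270 → met
4. operations manual absent → not met
5. certificated remote pilots 4 ≥ 4 → met
6. battery cycle review 188 days ago vs limit 180 → not met
7. condition 'flies over people' holds; insurance policy review 490 days ago vs limit 730 → met
8. visual observers trained 0 < 2 → not met
Not met: 4 of 8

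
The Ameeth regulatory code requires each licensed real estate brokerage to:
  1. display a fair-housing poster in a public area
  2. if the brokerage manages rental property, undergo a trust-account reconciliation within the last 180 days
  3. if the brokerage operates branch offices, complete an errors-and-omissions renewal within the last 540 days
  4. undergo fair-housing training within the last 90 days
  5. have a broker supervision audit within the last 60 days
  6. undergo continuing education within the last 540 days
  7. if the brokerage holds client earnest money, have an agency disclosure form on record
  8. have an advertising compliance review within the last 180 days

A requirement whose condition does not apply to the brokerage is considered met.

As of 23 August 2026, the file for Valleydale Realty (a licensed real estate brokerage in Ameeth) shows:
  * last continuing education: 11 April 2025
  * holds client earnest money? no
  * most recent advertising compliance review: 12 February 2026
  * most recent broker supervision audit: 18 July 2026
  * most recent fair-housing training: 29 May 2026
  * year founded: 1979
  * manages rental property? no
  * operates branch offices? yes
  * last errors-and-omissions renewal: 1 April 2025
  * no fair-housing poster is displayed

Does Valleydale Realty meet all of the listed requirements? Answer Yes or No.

No

1. fair-housing poster absent → not met
2. condition 'manages rental property' does not hold → requirement n/a → met
3. condition 'operates branch offices' holds; errors-and-omissions renewal 509 days ago vs limit 540 → met
4. fair-housing training 86 days ago vs limit 90 → met
5. broker supervision audit 36 days ago vs limit 60 → met
6. continuing education 499 days ago vs limit 540 → met
7. condition 'holds client earnest money' does not hold → requirement n/a → met
8. advertising compliance review 192 days ago vs limit 180 → not met
Not met: 1, 8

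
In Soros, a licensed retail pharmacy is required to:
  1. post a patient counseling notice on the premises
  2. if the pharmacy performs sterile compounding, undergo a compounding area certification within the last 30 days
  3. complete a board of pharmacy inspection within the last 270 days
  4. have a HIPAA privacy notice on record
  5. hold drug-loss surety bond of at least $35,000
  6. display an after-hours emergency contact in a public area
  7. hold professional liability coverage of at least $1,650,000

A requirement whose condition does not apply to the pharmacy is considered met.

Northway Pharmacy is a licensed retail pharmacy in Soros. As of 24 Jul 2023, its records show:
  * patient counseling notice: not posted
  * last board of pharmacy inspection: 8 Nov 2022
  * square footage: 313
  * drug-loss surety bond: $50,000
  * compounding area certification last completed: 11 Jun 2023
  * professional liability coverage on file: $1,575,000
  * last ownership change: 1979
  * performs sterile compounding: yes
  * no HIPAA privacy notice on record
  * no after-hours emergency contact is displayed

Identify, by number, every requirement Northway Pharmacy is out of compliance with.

1. patient counseling notice absent → not met
2. condition 'performs sterile compounding' holds; compounding area certification 43 days ago vs limit 30 → not met
3. board of pharmacy inspection 258 days ago vs limit 270 → met
4. HIPAA privacy notice absent → not met
5. drug-loss surety bond $50,000 ≥ $35,000 → met
6. after-hours emergency contact absent → not met
7. professional liability coverage $1,575,000 < $1,650,000 → not met
Not met: 1, 2, 4, 6, 7

1, 2, 4, 6, 7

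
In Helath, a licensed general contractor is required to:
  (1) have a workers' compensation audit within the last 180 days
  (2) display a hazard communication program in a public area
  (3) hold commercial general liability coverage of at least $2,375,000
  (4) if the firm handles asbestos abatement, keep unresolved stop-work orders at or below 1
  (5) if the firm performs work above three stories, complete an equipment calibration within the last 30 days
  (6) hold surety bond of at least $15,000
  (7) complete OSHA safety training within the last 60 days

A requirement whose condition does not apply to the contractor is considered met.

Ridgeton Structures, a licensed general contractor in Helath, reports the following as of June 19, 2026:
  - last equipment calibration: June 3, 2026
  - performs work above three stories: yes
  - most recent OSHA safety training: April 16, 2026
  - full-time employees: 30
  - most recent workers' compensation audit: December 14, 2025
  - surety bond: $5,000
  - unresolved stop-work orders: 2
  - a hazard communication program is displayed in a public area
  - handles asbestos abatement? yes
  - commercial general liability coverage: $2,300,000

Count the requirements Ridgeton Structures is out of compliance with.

1. workers' compensation audit 187 days ago vs limit 180 → not met
2. hazard communication program present → met
3. commercial general liability coverage $2,300,000 < $2,375,000 → not met
4. condition 'handles asbestos abatement' holds; unresolved stop-work orders 2 > 1 → not met
5. condition 'performs work above three stories' holds; equipment calibration 16 days ago vs limit 30 → met
6. surety bond $5,000 < $15,000 → not met
7. OSHA safety training 64 days ago vs limit 60 → not met
Not met: 5 of 7

5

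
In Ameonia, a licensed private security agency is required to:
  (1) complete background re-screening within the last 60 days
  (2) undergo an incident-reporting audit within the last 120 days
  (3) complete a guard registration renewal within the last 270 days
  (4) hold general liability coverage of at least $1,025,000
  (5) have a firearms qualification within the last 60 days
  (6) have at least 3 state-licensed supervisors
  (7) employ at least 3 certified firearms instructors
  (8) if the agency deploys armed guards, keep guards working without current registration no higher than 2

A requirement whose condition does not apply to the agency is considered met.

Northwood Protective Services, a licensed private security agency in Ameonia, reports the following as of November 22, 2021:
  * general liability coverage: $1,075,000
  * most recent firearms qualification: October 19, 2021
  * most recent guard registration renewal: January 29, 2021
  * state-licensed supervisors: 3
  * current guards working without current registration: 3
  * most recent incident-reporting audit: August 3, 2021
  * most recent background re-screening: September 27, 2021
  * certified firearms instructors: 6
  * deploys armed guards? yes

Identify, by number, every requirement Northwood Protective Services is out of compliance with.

1. background re-screening 56 days ago vs limit 60 → met
2. incident-reporting audit 111 days ago vs limit 120 → met
3. guard registration renewal 297 days ago vs limit 270 → not met
4. general liability coverage $1,075,000 ≥ $1,025,000 → met
5. firearms qualification 34 days ago vs limit 60 → met
6. state-licensed supervisors 3 ≥ 3 → met
7. certified firearms instructors 6 ≥ 3 → met
8. condition 'deploys armed guards' holds; guards working without current registration 3 > 2 → not met
Not met: 3, 8

3, 8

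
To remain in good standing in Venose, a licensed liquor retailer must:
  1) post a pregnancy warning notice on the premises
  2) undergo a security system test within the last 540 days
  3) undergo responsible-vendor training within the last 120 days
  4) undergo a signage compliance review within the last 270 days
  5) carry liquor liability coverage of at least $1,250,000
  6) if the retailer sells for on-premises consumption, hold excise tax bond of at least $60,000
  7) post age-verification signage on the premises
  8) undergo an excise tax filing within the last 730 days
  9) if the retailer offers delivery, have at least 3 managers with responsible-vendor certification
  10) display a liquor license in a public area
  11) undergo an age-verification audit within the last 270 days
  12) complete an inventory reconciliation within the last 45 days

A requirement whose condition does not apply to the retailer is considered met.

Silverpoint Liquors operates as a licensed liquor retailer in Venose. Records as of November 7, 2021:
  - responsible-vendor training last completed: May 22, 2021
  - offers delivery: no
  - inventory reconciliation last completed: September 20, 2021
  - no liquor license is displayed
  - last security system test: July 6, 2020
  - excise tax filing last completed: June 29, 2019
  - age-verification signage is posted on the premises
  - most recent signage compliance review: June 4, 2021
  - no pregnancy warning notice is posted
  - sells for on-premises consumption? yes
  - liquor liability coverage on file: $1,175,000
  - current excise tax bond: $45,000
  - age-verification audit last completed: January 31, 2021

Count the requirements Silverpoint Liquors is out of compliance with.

1. pregnancy warning notice absent → not met
2. security system test 489 days ago vs limit 540 → met
3. responsible-vendor training 169 days ago vs limit 120 → not met
4. signage compliance review 156 days ago vs limit 270 → met
5. liquor liability coverage $1,175,000 < $1,250,000 → not met
6. condition 'sells for on-premises consumption' holds; excise tax bond $45,000 < $60,000 → not met
7. age-verification signage present → met
8. excise tax filing 862 days ago vs limit 730 → not met
9. condition 'offers delivery' does not hold → requirement n/a → met
10. liquor license absent → not met
11. age-verification audit 280 days ago vs limit 270 → not met
12. inventory reconciliation 48 days ago vs limit 45 → not met
Not met: 8 of 12

8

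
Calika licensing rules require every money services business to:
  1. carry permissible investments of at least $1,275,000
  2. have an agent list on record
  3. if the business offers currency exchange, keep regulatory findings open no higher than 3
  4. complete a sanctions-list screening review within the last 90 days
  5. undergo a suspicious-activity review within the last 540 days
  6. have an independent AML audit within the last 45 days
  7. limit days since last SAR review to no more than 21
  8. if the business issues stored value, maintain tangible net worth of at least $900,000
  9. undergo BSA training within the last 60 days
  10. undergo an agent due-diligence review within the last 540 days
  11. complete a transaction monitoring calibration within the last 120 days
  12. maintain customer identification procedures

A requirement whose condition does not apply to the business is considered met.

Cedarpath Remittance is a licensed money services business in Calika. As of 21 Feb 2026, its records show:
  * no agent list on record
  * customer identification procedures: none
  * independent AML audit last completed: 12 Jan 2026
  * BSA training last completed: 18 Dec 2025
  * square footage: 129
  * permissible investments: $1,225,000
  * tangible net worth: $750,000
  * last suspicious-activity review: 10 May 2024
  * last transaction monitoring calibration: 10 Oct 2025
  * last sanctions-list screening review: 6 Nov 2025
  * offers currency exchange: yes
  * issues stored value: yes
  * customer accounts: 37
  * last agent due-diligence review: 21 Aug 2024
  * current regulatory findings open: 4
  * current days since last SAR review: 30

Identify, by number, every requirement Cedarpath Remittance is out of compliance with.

1, 2, 3, 4, 5, 7, 8, 9, 10, 11, 12

1. permissible investments $1,225,000 < $1,275,000 → not met
2. agent list absent → not met
3. condition 'offers currency exchange' holds; regulatory findings open 4 > 3 → not met
4. sanctions-list screening review 107 days ago vs limit 90 → not met
5. suspicious-activity review 652 days ago vs limit 540 → not met
6. independent AML audit 40 days ago vs limit 45 → met
7. days since last SAR review 30 > 21 → not met
8. condition 'issues stored value' holds; tangible net worth $750,000 < $900,000 → not met
9. BSA training 65 days ago vs limit 60 → not met
10. agent due-diligence review 549 days ago vs limit 540 → not met
11. transaction monitoring calibration 134 days ago vs limit 120 → not met
12. customer identification procedures absent → not met
Not met: 1, 2, 3, 4, 5, 7, 8, 9, 10, 11, 12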